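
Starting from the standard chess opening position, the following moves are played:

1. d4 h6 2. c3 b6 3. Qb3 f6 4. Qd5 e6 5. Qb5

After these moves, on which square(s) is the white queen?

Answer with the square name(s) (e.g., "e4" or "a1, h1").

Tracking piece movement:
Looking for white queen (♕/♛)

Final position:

  a b c d e f g h
  ─────────────────
8│♜ ♞ ♝ ♛ ♚ ♝ ♞ ♜│8
7│♟ · ♟ ♟ · · ♟ ·│7
6│· ♟ · · ♟ ♟ · ♟│6
5│· ♕ · · · · · ·│5
4│· · · ♙ · · · ·│4
3│· · ♙ · · · · ·│3
2│♙ ♙ · · ♙ ♙ ♙ ♙│2
1│♖ ♘ ♗ · ♔ ♗ ♘ ♖│1
  ─────────────────
  a b c d e f g h


b5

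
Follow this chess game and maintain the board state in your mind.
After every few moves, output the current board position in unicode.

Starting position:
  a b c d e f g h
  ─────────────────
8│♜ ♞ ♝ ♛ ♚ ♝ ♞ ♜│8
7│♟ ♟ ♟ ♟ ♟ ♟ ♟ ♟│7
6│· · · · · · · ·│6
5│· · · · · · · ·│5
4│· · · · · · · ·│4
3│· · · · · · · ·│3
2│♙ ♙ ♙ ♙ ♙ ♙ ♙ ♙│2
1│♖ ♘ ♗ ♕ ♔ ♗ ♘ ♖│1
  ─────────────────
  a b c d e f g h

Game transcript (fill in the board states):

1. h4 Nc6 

  a b c d e f g h
  ─────────────────
8│♜ · ♝ ♛ ♚ ♝ ♞ ♜│8
7│♟ ♟ ♟ ♟ ♟ ♟ ♟ ♟│7
6│· · ♞ · · · · ·│6
5│· · · · · · · ·│5
4│· · · · · · · ♙│4
3│· · · · · · · ·│3
2│♙ ♙ ♙ ♙ ♙ ♙ ♙ ·│2
1│♖ ♘ ♗ ♕ ♔ ♗ ♘ ♖│1
  ─────────────────
  a b c d e f g h

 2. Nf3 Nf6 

  a b c d e f g h
  ─────────────────
8│♜ · ♝ ♛ ♚ ♝ · ♜│8
7│♟ ♟ ♟ ♟ ♟ ♟ ♟ ♟│7
6│· · ♞ · · ♞ · ·│6
5│· · · · · · · ·│5
4│· · · · · · · ♙│4
3│· · · · · ♘ · ·│3
2│♙ ♙ ♙ ♙ ♙ ♙ ♙ ·│2
1│♖ ♘ ♗ ♕ ♔ ♗ · ♖│1
  ─────────────────
  a b c d e f g h

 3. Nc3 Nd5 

  a b c d e f g h
  ─────────────────
8│♜ · ♝ ♛ ♚ ♝ · ♜│8
7│♟ ♟ ♟ ♟ ♟ ♟ ♟ ♟│7
6│· · ♞ · · · · ·│6
5│· · · ♞ · · · ·│5
4│· · · · · · · ♙│4
3│· · ♘ · · ♘ · ·│3
2│♙ ♙ ♙ ♙ ♙ ♙ ♙ ·│2
1│♖ · ♗ ♕ ♔ ♗ · ♖│1
  ─────────────────
  a b c d e f g h

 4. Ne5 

  a b c d e f g h
  ─────────────────
8│♜ · ♝ ♛ ♚ ♝ · ♜│8
7│♟ ♟ ♟ ♟ ♟ ♟ ♟ ♟│7
6│· · ♞ · · · · ·│6
5│· · · ♞ ♘ · · ·│5
4│· · · · · · · ♙│4
3│· · ♘ · · · · ·│3
2│♙ ♙ ♙ ♙ ♙ ♙ ♙ ·│2
1│♖ · ♗ ♕ ♔ ♗ · ♖│1
  ─────────────────
  a b c d e f g h


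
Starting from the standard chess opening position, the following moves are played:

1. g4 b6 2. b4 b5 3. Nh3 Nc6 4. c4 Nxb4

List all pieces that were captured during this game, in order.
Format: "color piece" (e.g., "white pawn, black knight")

Tracking captures:
  Nxb4: captured white pawn

white pawn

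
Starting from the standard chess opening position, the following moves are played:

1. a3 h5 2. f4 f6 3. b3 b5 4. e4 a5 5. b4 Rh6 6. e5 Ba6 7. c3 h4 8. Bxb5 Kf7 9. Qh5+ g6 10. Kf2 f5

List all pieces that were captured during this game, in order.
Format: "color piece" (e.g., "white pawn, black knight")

Tracking captures:
  Bxb5: captured black pawn

black pawn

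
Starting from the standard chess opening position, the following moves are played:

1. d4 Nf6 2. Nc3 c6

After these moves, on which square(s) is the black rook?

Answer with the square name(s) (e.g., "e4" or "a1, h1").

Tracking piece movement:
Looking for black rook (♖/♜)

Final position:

  a b c d e f g h
  ─────────────────
8│♜ ♞ ♝ ♛ ♚ ♝ · ♜│8
7│♟ ♟ · ♟ ♟ ♟ ♟ ♟│7
6│· · ♟ · · ♞ · ·│6
5│· · · · · · · ·│5
4│· · · ♙ · · · ·│4
3│· · ♘ · · · · ·│3
2│♙ ♙ ♙ · ♙ ♙ ♙ ♙│2
1│♖ · ♗ ♕ ♔ ♗ ♘ ♖│1
  ─────────────────
  a b c d e f g h


a8, h8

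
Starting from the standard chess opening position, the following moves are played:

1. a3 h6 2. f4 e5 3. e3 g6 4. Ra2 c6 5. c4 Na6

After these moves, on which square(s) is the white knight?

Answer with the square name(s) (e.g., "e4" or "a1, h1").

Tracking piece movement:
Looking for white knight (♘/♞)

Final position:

  a b c d e f g h
  ─────────────────
8│♜ · ♝ ♛ ♚ ♝ ♞ ♜│8
7│♟ ♟ · ♟ · ♟ · ·│7
6│♞ · ♟ · · · ♟ ♟│6
5│· · · · ♟ · · ·│5
4│· · ♙ · · ♙ · ·│4
3│♙ · · · ♙ · · ·│3
2│♖ ♙ · ♙ · · ♙ ♙│2
1│· ♘ ♗ ♕ ♔ ♗ ♘ ♖│1
  ─────────────────
  a b c d e f g h


b1, g1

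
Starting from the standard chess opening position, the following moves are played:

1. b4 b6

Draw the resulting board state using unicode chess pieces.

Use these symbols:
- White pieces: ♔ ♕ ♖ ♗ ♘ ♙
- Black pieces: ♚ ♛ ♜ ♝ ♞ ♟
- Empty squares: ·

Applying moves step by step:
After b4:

♜ ♞ ♝ ♛ ♚ ♝ ♞ ♜
♟ ♟ ♟ ♟ ♟ ♟ ♟ ♟
· · · · · · · ·
· · · · · · · ·
· ♙ · · · · · ·
· · · · · · · ·
♙ · ♙ ♙ ♙ ♙ ♙ ♙
♖ ♘ ♗ ♕ ♔ ♗ ♘ ♖


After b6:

♜ ♞ ♝ ♛ ♚ ♝ ♞ ♜
♟ · ♟ ♟ ♟ ♟ ♟ ♟
· ♟ · · · · · ·
· · · · · · · ·
· ♙ · · · · · ·
· · · · · · · ·
♙ · ♙ ♙ ♙ ♙ ♙ ♙
♖ ♘ ♗ ♕ ♔ ♗ ♘ ♖



  a b c d e f g h
  ─────────────────
8│♜ ♞ ♝ ♛ ♚ ♝ ♞ ♜│8
7│♟ · ♟ ♟ ♟ ♟ ♟ ♟│7
6│· ♟ · · · · · ·│6
5│· · · · · · · ·│5
4│· ♙ · · · · · ·│4
3│· · · · · · · ·│3
2│♙ · ♙ ♙ ♙ ♙ ♙ ♙│2
1│♖ ♘ ♗ ♕ ♔ ♗ ♘ ♖│1
  ─────────────────
  a b c d e f g h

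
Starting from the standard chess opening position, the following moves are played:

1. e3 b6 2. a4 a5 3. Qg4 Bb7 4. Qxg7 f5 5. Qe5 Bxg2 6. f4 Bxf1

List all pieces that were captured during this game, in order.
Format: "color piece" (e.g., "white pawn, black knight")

Tracking captures:
  Qxg7: captured black pawn
  Bxg2: captured white pawn
  Bxf1: captured white bishop

black pawn, white pawn, white bishop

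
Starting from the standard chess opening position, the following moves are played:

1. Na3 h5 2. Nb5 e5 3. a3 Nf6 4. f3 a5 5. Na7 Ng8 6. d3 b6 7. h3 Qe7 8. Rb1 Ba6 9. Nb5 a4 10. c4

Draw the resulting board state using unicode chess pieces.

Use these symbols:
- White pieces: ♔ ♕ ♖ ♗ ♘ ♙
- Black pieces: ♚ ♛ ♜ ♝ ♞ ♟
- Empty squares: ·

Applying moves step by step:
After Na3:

♜ ♞ ♝ ♛ ♚ ♝ ♞ ♜
♟ ♟ ♟ ♟ ♟ ♟ ♟ ♟
· · · · · · · ·
· · · · · · · ·
· · · · · · · ·
♘ · · · · · · ·
♙ ♙ ♙ ♙ ♙ ♙ ♙ ♙
♖ · ♗ ♕ ♔ ♗ ♘ ♖


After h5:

♜ ♞ ♝ ♛ ♚ ♝ ♞ ♜
♟ ♟ ♟ ♟ ♟ ♟ ♟ ·
· · · · · · · ·
· · · · · · · ♟
· · · · · · · ·
♘ · · · · · · ·
♙ ♙ ♙ ♙ ♙ ♙ ♙ ♙
♖ · ♗ ♕ ♔ ♗ ♘ ♖


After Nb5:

♜ ♞ ♝ ♛ ♚ ♝ ♞ ♜
♟ ♟ ♟ ♟ ♟ ♟ ♟ ·
· · · · · · · ·
· ♘ · · · · · ♟
· · · · · · · ·
· · · · · · · ·
♙ ♙ ♙ ♙ ♙ ♙ ♙ ♙
♖ · ♗ ♕ ♔ ♗ ♘ ♖


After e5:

♜ ♞ ♝ ♛ ♚ ♝ ♞ ♜
♟ ♟ ♟ ♟ · ♟ ♟ ·
· · · · · · · ·
· ♘ · · ♟ · · ♟
· · · · · · · ·
· · · · · · · ·
♙ ♙ ♙ ♙ ♙ ♙ ♙ ♙
♖ · ♗ ♕ ♔ ♗ ♘ ♖


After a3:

♜ ♞ ♝ ♛ ♚ ♝ ♞ ♜
♟ ♟ ♟ ♟ · ♟ ♟ ·
· · · · · · · ·
· ♘ · · ♟ · · ♟
· · · · · · · ·
♙ · · · · · · ·
· ♙ ♙ ♙ ♙ ♙ ♙ ♙
♖ · ♗ ♕ ♔ ♗ ♘ ♖


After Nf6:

♜ ♞ ♝ ♛ ♚ ♝ · ♜
♟ ♟ ♟ ♟ · ♟ ♟ ·
· · · · · ♞ · ·
· ♘ · · ♟ · · ♟
· · · · · · · ·
♙ · · · · · · ·
· ♙ ♙ ♙ ♙ ♙ ♙ ♙
♖ · ♗ ♕ ♔ ♗ ♘ ♖


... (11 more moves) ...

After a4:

♜ ♞ · · ♚ ♝ ♞ ♜
· · ♟ ♟ ♛ ♟ ♟ ·
♝ ♟ · · · · · ·
· ♘ · · ♟ · · ♟
♟ · · · · · · ·
♙ · · ♙ · ♙ · ♙
· ♙ ♙ · ♙ · ♙ ·
· ♖ ♗ ♕ ♔ ♗ ♘ ♖


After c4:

♜ ♞ · · ♚ ♝ ♞ ♜
· · ♟ ♟ ♛ ♟ ♟ ·
♝ ♟ · · · · · ·
· ♘ · · ♟ · · ♟
♟ · ♙ · · · · ·
♙ · · ♙ · ♙ · ♙
· ♙ · · ♙ · ♙ ·
· ♖ ♗ ♕ ♔ ♗ ♘ ♖



  a b c d e f g h
  ─────────────────
8│♜ ♞ · · ♚ ♝ ♞ ♜│8
7│· · ♟ ♟ ♛ ♟ ♟ ·│7
6│♝ ♟ · · · · · ·│6
5│· ♘ · · ♟ · · ♟│5
4│♟ · ♙ · · · · ·│4
3│♙ · · ♙ · ♙ · ♙│3
2│· ♙ · · ♙ · ♙ ·│2
1│· ♖ ♗ ♕ ♔ ♗ ♘ ♖│1
  ─────────────────
  a b c d e f g h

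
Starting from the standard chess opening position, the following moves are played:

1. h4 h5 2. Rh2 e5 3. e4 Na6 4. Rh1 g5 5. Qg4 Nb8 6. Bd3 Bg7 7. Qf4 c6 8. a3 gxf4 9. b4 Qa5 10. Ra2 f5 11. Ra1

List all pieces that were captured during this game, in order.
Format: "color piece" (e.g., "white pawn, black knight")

Tracking captures:
  gxf4: captured white queen

white queen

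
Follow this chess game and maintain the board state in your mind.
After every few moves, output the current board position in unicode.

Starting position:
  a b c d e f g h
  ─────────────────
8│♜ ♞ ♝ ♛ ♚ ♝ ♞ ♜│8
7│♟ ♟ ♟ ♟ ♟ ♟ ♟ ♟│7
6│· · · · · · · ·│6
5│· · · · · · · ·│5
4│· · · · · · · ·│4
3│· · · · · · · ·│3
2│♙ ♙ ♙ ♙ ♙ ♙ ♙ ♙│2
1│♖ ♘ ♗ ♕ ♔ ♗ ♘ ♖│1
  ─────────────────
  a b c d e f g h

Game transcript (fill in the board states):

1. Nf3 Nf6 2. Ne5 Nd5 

  a b c d e f g h
  ─────────────────
8│♜ ♞ ♝ ♛ ♚ ♝ · ♜│8
7│♟ ♟ ♟ ♟ ♟ ♟ ♟ ♟│7
6│· · · · · · · ·│6
5│· · · ♞ ♘ · · ·│5
4│· · · · · · · ·│4
3│· · · · · · · ·│3
2│♙ ♙ ♙ ♙ ♙ ♙ ♙ ♙│2
1│♖ ♘ ♗ ♕ ♔ ♗ · ♖│1
  ─────────────────
  a b c d e f g h

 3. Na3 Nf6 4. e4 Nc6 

  a b c d e f g h
  ─────────────────
8│♜ · ♝ ♛ ♚ ♝ · ♜│8
7│♟ ♟ ♟ ♟ ♟ ♟ ♟ ♟│7
6│· · ♞ · · ♞ · ·│6
5│· · · · ♘ · · ·│5
4│· · · · ♙ · · ·│4
3│♘ · · · · · · ·│3
2│♙ ♙ ♙ ♙ · ♙ ♙ ♙│2
1│♖ · ♗ ♕ ♔ ♗ · ♖│1
  ─────────────────
  a b c d e f g h

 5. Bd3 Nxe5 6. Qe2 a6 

  a b c d e f g h
  ─────────────────
8│♜ · ♝ ♛ ♚ ♝ · ♜│8
7│· ♟ ♟ ♟ ♟ ♟ ♟ ♟│7
6│♟ · · · · ♞ · ·│6
5│· · · · ♞ · · ·│5
4│· · · · ♙ · · ·│4
3│♘ · · ♗ · · · ·│3
2│♙ ♙ ♙ ♙ ♕ ♙ ♙ ♙│2
1│♖ · ♗ · ♔ · · ♖│1
  ─────────────────
  a b c d e f g h

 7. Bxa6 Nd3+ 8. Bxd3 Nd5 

  a b c d e f g h
  ─────────────────
8│♜ · ♝ ♛ ♚ ♝ · ♜│8
7│· ♟ ♟ ♟ ♟ ♟ ♟ ♟│7
6│· · · · · · · ·│6
5│· · · ♞ · · · ·│5
4│· · · · ♙ · · ·│4
3│♘ · · ♗ · · · ·│3
2│♙ ♙ ♙ ♙ ♕ ♙ ♙ ♙│2
1│♖ · ♗ · ♔ · · ♖│1
  ─────────────────
  a b c d e f g h



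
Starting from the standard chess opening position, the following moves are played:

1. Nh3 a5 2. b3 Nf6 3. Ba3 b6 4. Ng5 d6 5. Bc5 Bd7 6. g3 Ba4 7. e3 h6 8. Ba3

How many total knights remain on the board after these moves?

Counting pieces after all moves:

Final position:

  a b c d e f g h
  ─────────────────
8│♜ ♞ · ♛ ♚ ♝ · ♜│8
7│· · ♟ · ♟ ♟ ♟ ·│7
6│· ♟ · ♟ · ♞ · ♟│6
5│♟ · · · · · ♘ ·│5
4│♝ · · · · · · ·│4
3│♗ ♙ · · ♙ · ♙ ·│3
2│♙ · ♙ ♙ · ♙ · ♙│2
1│♖ ♘ · ♕ ♔ ♗ · ♖│1
  ─────────────────
  a b c d e f g h


4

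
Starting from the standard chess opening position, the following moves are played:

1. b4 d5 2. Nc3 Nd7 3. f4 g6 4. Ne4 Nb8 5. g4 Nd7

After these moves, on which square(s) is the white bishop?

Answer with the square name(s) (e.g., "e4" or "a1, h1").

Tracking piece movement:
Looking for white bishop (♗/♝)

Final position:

  a b c d e f g h
  ─────────────────
8│♜ · ♝ ♛ ♚ ♝ ♞ ♜│8
7│♟ ♟ ♟ ♞ ♟ ♟ · ♟│7
6│· · · · · · ♟ ·│6
5│· · · ♟ · · · ·│5
4│· ♙ · · ♘ ♙ ♙ ·│4
3│· · · · · · · ·│3
2│♙ · ♙ ♙ ♙ · · ♙│2
1│♖ · ♗ ♕ ♔ ♗ ♘ ♖│1
  ─────────────────
  a b c d e f g h


c1, f1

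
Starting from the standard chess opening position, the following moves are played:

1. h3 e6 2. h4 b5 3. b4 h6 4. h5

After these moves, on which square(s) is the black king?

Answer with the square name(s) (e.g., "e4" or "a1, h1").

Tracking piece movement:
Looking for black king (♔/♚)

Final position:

  a b c d e f g h
  ─────────────────
8│♜ ♞ ♝ ♛ ♚ ♝ ♞ ♜│8
7│♟ · ♟ ♟ · ♟ ♟ ·│7
6│· · · · ♟ · · ♟│6
5│· ♟ · · · · · ♙│5
4│· ♙ · · · · · ·│4
3│· · · · · · · ·│3
2│♙ · ♙ ♙ ♙ ♙ ♙ ·│2
1│♖ ♘ ♗ ♕ ♔ ♗ ♘ ♖│1
  ─────────────────
  a b c d e f g h


e8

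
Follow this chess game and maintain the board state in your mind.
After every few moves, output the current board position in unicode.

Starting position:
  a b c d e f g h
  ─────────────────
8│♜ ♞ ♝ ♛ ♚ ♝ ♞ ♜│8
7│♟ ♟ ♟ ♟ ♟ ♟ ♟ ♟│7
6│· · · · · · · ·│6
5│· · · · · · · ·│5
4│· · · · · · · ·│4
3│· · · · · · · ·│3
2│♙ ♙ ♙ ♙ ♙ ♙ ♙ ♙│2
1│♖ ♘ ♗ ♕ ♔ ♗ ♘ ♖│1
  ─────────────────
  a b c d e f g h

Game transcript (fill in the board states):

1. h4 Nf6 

  a b c d e f g h
  ─────────────────
8│♜ ♞ ♝ ♛ ♚ ♝ · ♜│8
7│♟ ♟ ♟ ♟ ♟ ♟ ♟ ♟│7
6│· · · · · ♞ · ·│6
5│· · · · · · · ·│5
4│· · · · · · · ♙│4
3│· · · · · · · ·│3
2│♙ ♙ ♙ ♙ ♙ ♙ ♙ ·│2
1│♖ ♘ ♗ ♕ ♔ ♗ ♘ ♖│1
  ─────────────────
  a b c d e f g h

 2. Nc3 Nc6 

  a b c d e f g h
  ─────────────────
8│♜ · ♝ ♛ ♚ ♝ · ♜│8
7│♟ ♟ ♟ ♟ ♟ ♟ ♟ ♟│7
6│· · ♞ · · ♞ · ·│6
5│· · · · · · · ·│5
4│· · · · · · · ♙│4
3│· · ♘ · · · · ·│3
2│♙ ♙ ♙ ♙ ♙ ♙ ♙ ·│2
1│♖ · ♗ ♕ ♔ ♗ ♘ ♖│1
  ─────────────────
  a b c d e f g h

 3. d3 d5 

  a b c d e f g h
  ─────────────────
8│♜ · ♝ ♛ ♚ ♝ · ♜│8
7│♟ ♟ ♟ · ♟ ♟ ♟ ♟│7
6│· · ♞ · · ♞ · ·│6
5│· · · ♟ · · · ·│5
4│· · · · · · · ♙│4
3│· · ♘ ♙ · · · ·│3
2│♙ ♙ ♙ · ♙ ♙ ♙ ·│2
1│♖ · ♗ ♕ ♔ ♗ ♘ ♖│1
  ─────────────────
  a b c d e f g h

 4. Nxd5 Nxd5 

  a b c d e f g h
  ─────────────────
8│♜ · ♝ ♛ ♚ ♝ · ♜│8
7│♟ ♟ ♟ · ♟ ♟ ♟ ♟│7
6│· · ♞ · · · · ·│6
5│· · · ♞ · · · ·│5
4│· · · · · · · ♙│4
3│· · · ♙ · · · ·│3
2│♙ ♙ ♙ · ♙ ♙ ♙ ·│2
1│♖ · ♗ ♕ ♔ ♗ ♘ ♖│1
  ─────────────────
  a b c d e f g h



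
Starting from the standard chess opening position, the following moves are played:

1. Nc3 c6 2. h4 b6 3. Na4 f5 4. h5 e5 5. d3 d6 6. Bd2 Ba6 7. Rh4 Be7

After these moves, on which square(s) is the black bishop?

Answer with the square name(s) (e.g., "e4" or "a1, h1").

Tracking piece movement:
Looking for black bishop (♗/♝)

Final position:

  a b c d e f g h
  ─────────────────
8│♜ ♞ · ♛ ♚ · ♞ ♜│8
7│♟ · · · ♝ · ♟ ♟│7
6│♝ ♟ ♟ ♟ · · · ·│6
5│· · · · ♟ ♟ · ♙│5
4│♘ · · · · · · ♖│4
3│· · · ♙ · · · ·│3
2│♙ ♙ ♙ ♗ ♙ ♙ ♙ ·│2
1│♖ · · ♕ ♔ ♗ ♘ ·│1
  ─────────────────
  a b c d e f g h


a6, e7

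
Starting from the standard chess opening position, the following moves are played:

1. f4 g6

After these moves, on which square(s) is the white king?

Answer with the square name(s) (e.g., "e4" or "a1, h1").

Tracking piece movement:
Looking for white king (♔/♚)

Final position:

  a b c d e f g h
  ─────────────────
8│♜ ♞ ♝ ♛ ♚ ♝ ♞ ♜│8
7│♟ ♟ ♟ ♟ ♟ ♟ · ♟│7
6│· · · · · · ♟ ·│6
5│· · · · · · · ·│5
4│· · · · · ♙ · ·│4
3│· · · · · · · ·│3
2│♙ ♙ ♙ ♙ ♙ · ♙ ♙│2
1│♖ ♘ ♗ ♕ ♔ ♗ ♘ ♖│1
  ─────────────────
  a b c d e f g h


e1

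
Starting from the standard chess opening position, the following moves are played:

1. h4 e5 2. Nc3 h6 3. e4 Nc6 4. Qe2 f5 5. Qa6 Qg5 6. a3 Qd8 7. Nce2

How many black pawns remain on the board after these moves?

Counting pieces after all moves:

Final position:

  a b c d e f g h
  ─────────────────
8│♜ · ♝ ♛ ♚ ♝ ♞ ♜│8
7│♟ ♟ ♟ ♟ · · ♟ ·│7
6│♕ · ♞ · · · · ♟│6
5│· · · · ♟ ♟ · ·│5
4│· · · · ♙ · · ♙│4
3│♙ · · · · · · ·│3
2│· ♙ ♙ ♙ ♘ ♙ ♙ ·│2
1│♖ · ♗ · ♔ ♗ ♘ ♖│1
  ─────────────────
  a b c d e f g h


8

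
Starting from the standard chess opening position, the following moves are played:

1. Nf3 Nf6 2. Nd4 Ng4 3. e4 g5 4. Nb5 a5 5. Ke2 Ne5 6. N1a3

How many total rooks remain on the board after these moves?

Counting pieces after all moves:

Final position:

  a b c d e f g h
  ─────────────────
8│♜ ♞ ♝ ♛ ♚ ♝ · ♜│8
7│· ♟ ♟ ♟ ♟ ♟ · ♟│7
6│· · · · · · · ·│6
5│♟ ♘ · · ♞ · ♟ ·│5
4│· · · · ♙ · · ·│4
3│♘ · · · · · · ·│3
2│♙ ♙ ♙ ♙ ♔ ♙ ♙ ♙│2
1│♖ · ♗ ♕ · ♗ · ♖│1
  ─────────────────
  a b c d e f g h


4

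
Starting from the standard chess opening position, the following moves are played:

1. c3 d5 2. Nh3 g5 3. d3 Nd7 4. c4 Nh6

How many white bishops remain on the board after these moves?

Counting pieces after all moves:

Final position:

  a b c d e f g h
  ─────────────────
8│♜ · ♝ ♛ ♚ ♝ · ♜│8
7│♟ ♟ ♟ ♞ ♟ ♟ · ♟│7
6│· · · · · · · ♞│6
5│· · · ♟ · · ♟ ·│5
4│· · ♙ · · · · ·│4
3│· · · ♙ · · · ♘│3
2│♙ ♙ · · ♙ ♙ ♙ ♙│2
1│♖ ♘ ♗ ♕ ♔ ♗ · ♖│1
  ─────────────────
  a b c d e f g h


2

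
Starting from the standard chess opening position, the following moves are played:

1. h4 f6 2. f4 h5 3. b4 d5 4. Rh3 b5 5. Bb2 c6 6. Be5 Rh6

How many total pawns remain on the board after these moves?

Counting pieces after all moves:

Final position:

  a b c d e f g h
  ─────────────────
8│♜ ♞ ♝ ♛ ♚ ♝ ♞ ·│8
7│♟ · · · ♟ · ♟ ·│7
6│· · ♟ · · ♟ · ♜│6
5│· ♟ · ♟ ♗ · · ♟│5
4│· ♙ · · · ♙ · ♙│4
3│· · · · · · · ♖│3
2│♙ · ♙ ♙ ♙ · ♙ ·│2
1│♖ ♘ · ♕ ♔ ♗ ♘ ·│1
  ─────────────────
  a b c d e f g h


16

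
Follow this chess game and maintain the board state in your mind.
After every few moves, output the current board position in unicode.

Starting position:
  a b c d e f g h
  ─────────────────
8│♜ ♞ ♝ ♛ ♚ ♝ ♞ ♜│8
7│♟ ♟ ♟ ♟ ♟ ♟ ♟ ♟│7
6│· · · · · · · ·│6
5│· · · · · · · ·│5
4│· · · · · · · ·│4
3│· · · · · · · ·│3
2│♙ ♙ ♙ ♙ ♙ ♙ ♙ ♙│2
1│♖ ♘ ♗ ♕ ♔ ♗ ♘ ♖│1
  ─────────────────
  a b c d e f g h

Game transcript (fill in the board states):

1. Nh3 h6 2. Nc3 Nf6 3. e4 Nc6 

  a b c d e f g h
  ─────────────────
8│♜ · ♝ ♛ ♚ ♝ · ♜│8
7│♟ ♟ ♟ ♟ ♟ ♟ ♟ ·│7
6│· · ♞ · · ♞ · ♟│6
5│· · · · · · · ·│5
4│· · · · ♙ · · ·│4
3│· · ♘ · · · · ♘│3
2│♙ ♙ ♙ ♙ · ♙ ♙ ♙│2
1│♖ · ♗ ♕ ♔ ♗ · ♖│1
  ─────────────────
  a b c d e f g h

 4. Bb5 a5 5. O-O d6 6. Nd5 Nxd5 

  a b c d e f g h
  ─────────────────
8│♜ · ♝ ♛ ♚ ♝ · ♜│8
7│· ♟ ♟ · ♟ ♟ ♟ ·│7
6│· · ♞ ♟ · · · ♟│6
5│♟ ♗ · ♞ · · · ·│5
4│· · · · ♙ · · ·│4
3│· · · · · · · ♘│3
2│♙ ♙ ♙ ♙ · ♙ ♙ ♙│2
1│♖ · ♗ ♕ · ♖ ♔ ·│1
  ─────────────────
  a b c d e f g h

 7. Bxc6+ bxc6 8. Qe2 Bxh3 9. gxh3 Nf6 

  a b c d e f g h
  ─────────────────
8│♜ · · ♛ ♚ ♝ · ♜│8
7│· · ♟ · ♟ ♟ ♟ ·│7
6│· · ♟ ♟ · ♞ · ♟│6
5│♟ · · · · · · ·│5
4│· · · · ♙ · · ·│4
3│· · · · · · · ♙│3
2│♙ ♙ ♙ ♙ ♕ ♙ · ♙│2
1│♖ · ♗ · · ♖ ♔ ·│1
  ─────────────────
  a b c d e f g h

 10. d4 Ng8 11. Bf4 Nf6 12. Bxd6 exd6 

  a b c d e f g h
  ─────────────────
8│♜ · · ♛ ♚ ♝ · ♜│8
7│· · ♟ · · ♟ ♟ ·│7
6│· · ♟ ♟ · ♞ · ♟│6
5│♟ · · · · · · ·│5
4│· · · ♙ ♙ · · ·│4
3│· · · · · · · ♙│3
2│♙ ♙ ♙ · ♕ ♙ · ♙│2
1│♖ · · · · ♖ ♔ ·│1
  ─────────────────
  a b c d e f g h

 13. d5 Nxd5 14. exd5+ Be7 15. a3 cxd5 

  a b c d e f g h
  ─────────────────
8│♜ · · ♛ ♚ · · ♜│8
7│· · ♟ · ♝ ♟ ♟ ·│7
6│· · · ♟ · · · ♟│6
5│♟ · · ♟ · · · ·│5
4│· · · · · · · ·│4
3│♙ · · · · · · ♙│3
2│· ♙ ♙ · ♕ ♙ · ♙│2
1│♖ · · · · ♖ ♔ ·│1
  ─────────────────
  a b c d e f g h



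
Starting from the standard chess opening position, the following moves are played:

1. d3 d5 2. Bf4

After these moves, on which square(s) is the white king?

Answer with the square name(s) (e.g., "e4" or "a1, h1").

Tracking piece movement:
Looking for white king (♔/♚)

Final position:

  a b c d e f g h
  ─────────────────
8│♜ ♞ ♝ ♛ ♚ ♝ ♞ ♜│8
7│♟ ♟ ♟ · ♟ ♟ ♟ ♟│7
6│· · · · · · · ·│6
5│· · · ♟ · · · ·│5
4│· · · · · ♗ · ·│4
3│· · · ♙ · · · ·│3
2│♙ ♙ ♙ · ♙ ♙ ♙ ♙│2
1│♖ ♘ · ♕ ♔ ♗ ♘ ♖│1
  ─────────────────
  a b c d e f g h


e1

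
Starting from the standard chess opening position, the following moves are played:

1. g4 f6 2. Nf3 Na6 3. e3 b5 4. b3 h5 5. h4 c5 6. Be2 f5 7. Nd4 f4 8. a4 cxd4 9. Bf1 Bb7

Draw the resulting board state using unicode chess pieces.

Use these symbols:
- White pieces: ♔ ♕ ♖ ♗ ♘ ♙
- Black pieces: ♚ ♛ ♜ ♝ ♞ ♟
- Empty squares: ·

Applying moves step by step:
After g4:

♜ ♞ ♝ ♛ ♚ ♝ ♞ ♜
♟ ♟ ♟ ♟ ♟ ♟ ♟ ♟
· · · · · · · ·
· · · · · · · ·
· · · · · · ♙ ·
· · · · · · · ·
♙ ♙ ♙ ♙ ♙ ♙ · ♙
♖ ♘ ♗ ♕ ♔ ♗ ♘ ♖


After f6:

♜ ♞ ♝ ♛ ♚ ♝ ♞ ♜
♟ ♟ ♟ ♟ ♟ · ♟ ♟
· · · · · ♟ · ·
· · · · · · · ·
· · · · · · ♙ ·
· · · · · · · ·
♙ ♙ ♙ ♙ ♙ ♙ · ♙
♖ ♘ ♗ ♕ ♔ ♗ ♘ ♖


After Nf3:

♜ ♞ ♝ ♛ ♚ ♝ ♞ ♜
♟ ♟ ♟ ♟ ♟ · ♟ ♟
· · · · · ♟ · ·
· · · · · · · ·
· · · · · · ♙ ·
· · · · · ♘ · ·
♙ ♙ ♙ ♙ ♙ ♙ · ♙
♖ ♘ ♗ ♕ ♔ ♗ · ♖


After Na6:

♜ · ♝ ♛ ♚ ♝ ♞ ♜
♟ ♟ ♟ ♟ ♟ · ♟ ♟
♞ · · · · ♟ · ·
· · · · · · · ·
· · · · · · ♙ ·
· · · · · ♘ · ·
♙ ♙ ♙ ♙ ♙ ♙ · ♙
♖ ♘ ♗ ♕ ♔ ♗ · ♖


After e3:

♜ · ♝ ♛ ♚ ♝ ♞ ♜
♟ ♟ ♟ ♟ ♟ · ♟ ♟
♞ · · · · ♟ · ·
· · · · · · · ·
· · · · · · ♙ ·
· · · · ♙ ♘ · ·
♙ ♙ ♙ ♙ · ♙ · ♙
♖ ♘ ♗ ♕ ♔ ♗ · ♖


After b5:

♜ · ♝ ♛ ♚ ♝ ♞ ♜
♟ · ♟ ♟ ♟ · ♟ ♟
♞ · · · · ♟ · ·
· ♟ · · · · · ·
· · · · · · ♙ ·
· · · · ♙ ♘ · ·
♙ ♙ ♙ ♙ · ♙ · ♙
♖ ♘ ♗ ♕ ♔ ♗ · ♖


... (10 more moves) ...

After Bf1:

♜ · ♝ ♛ ♚ ♝ ♞ ♜
♟ · · ♟ ♟ · ♟ ·
♞ · · · · · · ·
· ♟ · · · · · ♟
♙ · · ♟ · ♟ ♙ ♙
· ♙ · · ♙ · · ·
· · ♙ ♙ · ♙ · ·
♖ ♘ ♗ ♕ ♔ ♗ · ♖


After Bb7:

♜ · · ♛ ♚ ♝ ♞ ♜
♟ ♝ · ♟ ♟ · ♟ ·
♞ · · · · · · ·
· ♟ · · · · · ♟
♙ · · ♟ · ♟ ♙ ♙
· ♙ · · ♙ · · ·
· · ♙ ♙ · ♙ · ·
♖ ♘ ♗ ♕ ♔ ♗ · ♖



  a b c d e f g h
  ─────────────────
8│♜ · · ♛ ♚ ♝ ♞ ♜│8
7│♟ ♝ · ♟ ♟ · ♟ ·│7
6│♞ · · · · · · ·│6
5│· ♟ · · · · · ♟│5
4│♙ · · ♟ · ♟ ♙ ♙│4
3│· ♙ · · ♙ · · ·│3
2│· · ♙ ♙ · ♙ · ·│2
1│♖ ♘ ♗ ♕ ♔ ♗ · ♖│1
  ─────────────────
  a b c d e f g h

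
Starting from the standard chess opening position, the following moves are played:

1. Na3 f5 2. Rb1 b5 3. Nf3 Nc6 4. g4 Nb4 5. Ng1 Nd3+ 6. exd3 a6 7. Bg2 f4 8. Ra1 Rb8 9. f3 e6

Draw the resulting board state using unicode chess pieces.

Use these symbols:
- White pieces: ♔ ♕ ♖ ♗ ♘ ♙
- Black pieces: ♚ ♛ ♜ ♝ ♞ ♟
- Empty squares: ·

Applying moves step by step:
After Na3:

♜ ♞ ♝ ♛ ♚ ♝ ♞ ♜
♟ ♟ ♟ ♟ ♟ ♟ ♟ ♟
· · · · · · · ·
· · · · · · · ·
· · · · · · · ·
♘ · · · · · · ·
♙ ♙ ♙ ♙ ♙ ♙ ♙ ♙
♖ · ♗ ♕ ♔ ♗ ♘ ♖


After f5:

♜ ♞ ♝ ♛ ♚ ♝ ♞ ♜
♟ ♟ ♟ ♟ ♟ · ♟ ♟
· · · · · · · ·
· · · · · ♟ · ·
· · · · · · · ·
♘ · · · · · · ·
♙ ♙ ♙ ♙ ♙ ♙ ♙ ♙
♖ · ♗ ♕ ♔ ♗ ♘ ♖


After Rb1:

♜ ♞ ♝ ♛ ♚ ♝ ♞ ♜
♟ ♟ ♟ ♟ ♟ · ♟ ♟
· · · · · · · ·
· · · · · ♟ · ·
· · · · · · · ·
♘ · · · · · · ·
♙ ♙ ♙ ♙ ♙ ♙ ♙ ♙
· ♖ ♗ ♕ ♔ ♗ ♘ ♖


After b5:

♜ ♞ ♝ ♛ ♚ ♝ ♞ ♜
♟ · ♟ ♟ ♟ · ♟ ♟
· · · · · · · ·
· ♟ · · · ♟ · ·
· · · · · · · ·
♘ · · · · · · ·
♙ ♙ ♙ ♙ ♙ ♙ ♙ ♙
· ♖ ♗ ♕ ♔ ♗ ♘ ♖


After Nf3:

♜ ♞ ♝ ♛ ♚ ♝ ♞ ♜
♟ · ♟ ♟ ♟ · ♟ ♟
· · · · · · · ·
· ♟ · · · ♟ · ·
· · · · · · · ·
♘ · · · · ♘ · ·
♙ ♙ ♙ ♙ ♙ ♙ ♙ ♙
· ♖ ♗ ♕ ♔ ♗ · ♖


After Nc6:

♜ · ♝ ♛ ♚ ♝ ♞ ♜
♟ · ♟ ♟ ♟ · ♟ ♟
· · ♞ · · · · ·
· ♟ · · · ♟ · ·
· · · · · · · ·
♘ · · · · ♘ · ·
♙ ♙ ♙ ♙ ♙ ♙ ♙ ♙
· ♖ ♗ ♕ ♔ ♗ · ♖


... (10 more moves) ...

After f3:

· ♜ ♝ ♛ ♚ ♝ ♞ ♜
· · ♟ ♟ ♟ · ♟ ♟
♟ · · · · · · ·
· ♟ · · · · · ·
· · · · · ♟ ♙ ·
♘ · · ♙ · ♙ · ·
♙ ♙ ♙ ♙ · · ♗ ♙
♖ · ♗ ♕ ♔ · ♘ ♖


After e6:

· ♜ ♝ ♛ ♚ ♝ ♞ ♜
· · ♟ ♟ · · ♟ ♟
♟ · · · ♟ · · ·
· ♟ · · · · · ·
· · · · · ♟ ♙ ·
♘ · · ♙ · ♙ · ·
♙ ♙ ♙ ♙ · · ♗ ♙
♖ · ♗ ♕ ♔ · ♘ ♖



  a b c d e f g h
  ─────────────────
8│· ♜ ♝ ♛ ♚ ♝ ♞ ♜│8
7│· · ♟ ♟ · · ♟ ♟│7
6│♟ · · · ♟ · · ·│6
5│· ♟ · · · · · ·│5
4│· · · · · ♟ ♙ ·│4
3│♘ · · ♙ · ♙ · ·│3
2│♙ ♙ ♙ ♙ · · ♗ ♙│2
1│♖ · ♗ ♕ ♔ · ♘ ♖│1
  ─────────────────
  a b c d e f g h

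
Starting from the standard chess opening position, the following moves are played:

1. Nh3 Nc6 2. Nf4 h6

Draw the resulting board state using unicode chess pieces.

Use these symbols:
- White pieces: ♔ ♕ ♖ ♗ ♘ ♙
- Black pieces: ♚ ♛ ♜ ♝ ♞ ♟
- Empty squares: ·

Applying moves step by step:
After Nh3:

♜ ♞ ♝ ♛ ♚ ♝ ♞ ♜
♟ ♟ ♟ ♟ ♟ ♟ ♟ ♟
· · · · · · · ·
· · · · · · · ·
· · · · · · · ·
· · · · · · · ♘
♙ ♙ ♙ ♙ ♙ ♙ ♙ ♙
♖ ♘ ♗ ♕ ♔ ♗ · ♖


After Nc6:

♜ · ♝ ♛ ♚ ♝ ♞ ♜
♟ ♟ ♟ ♟ ♟ ♟ ♟ ♟
· · ♞ · · · · ·
· · · · · · · ·
· · · · · · · ·
· · · · · · · ♘
♙ ♙ ♙ ♙ ♙ ♙ ♙ ♙
♖ ♘ ♗ ♕ ♔ ♗ · ♖


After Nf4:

♜ · ♝ ♛ ♚ ♝ ♞ ♜
♟ ♟ ♟ ♟ ♟ ♟ ♟ ♟
· · ♞ · · · · ·
· · · · · · · ·
· · · · · ♘ · ·
· · · · · · · ·
♙ ♙ ♙ ♙ ♙ ♙ ♙ ♙
♖ ♘ ♗ ♕ ♔ ♗ · ♖


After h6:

♜ · ♝ ♛ ♚ ♝ ♞ ♜
♟ ♟ ♟ ♟ ♟ ♟ ♟ ·
· · ♞ · · · · ♟
· · · · · · · ·
· · · · · ♘ · ·
· · · · · · · ·
♙ ♙ ♙ ♙ ♙ ♙ ♙ ♙
♖ ♘ ♗ ♕ ♔ ♗ · ♖



  a b c d e f g h
  ─────────────────
8│♜ · ♝ ♛ ♚ ♝ ♞ ♜│8
7│♟ ♟ ♟ ♟ ♟ ♟ ♟ ·│7
6│· · ♞ · · · · ♟│6
5│· · · · · · · ·│5
4│· · · · · ♘ · ·│4
3│· · · · · · · ·│3
2│♙ ♙ ♙ ♙ ♙ ♙ ♙ ♙│2
1│♖ ♘ ♗ ♕ ♔ ♗ · ♖│1
  ─────────────────
  a b c d e f g h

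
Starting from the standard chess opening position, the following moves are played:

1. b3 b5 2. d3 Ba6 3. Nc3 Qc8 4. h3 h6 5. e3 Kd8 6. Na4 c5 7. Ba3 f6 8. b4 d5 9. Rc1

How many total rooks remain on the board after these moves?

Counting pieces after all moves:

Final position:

  a b c d e f g h
  ─────────────────
8│♜ ♞ ♛ ♚ · ♝ ♞ ♜│8
7│♟ · · · ♟ · ♟ ·│7
6│♝ · · · · ♟ · ♟│6
5│· ♟ ♟ ♟ · · · ·│5
4│♘ ♙ · · · · · ·│4
3│♗ · · ♙ ♙ · · ♙│3
2│♙ · ♙ · · ♙ ♙ ·│2
1│· · ♖ ♕ ♔ ♗ ♘ ♖│1
  ─────────────────
  a b c d e f g h


4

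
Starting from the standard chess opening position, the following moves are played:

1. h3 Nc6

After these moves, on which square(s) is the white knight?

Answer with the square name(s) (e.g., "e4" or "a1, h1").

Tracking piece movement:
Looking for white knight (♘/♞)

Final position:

  a b c d e f g h
  ─────────────────
8│♜ · ♝ ♛ ♚ ♝ ♞ ♜│8
7│♟ ♟ ♟ ♟ ♟ ♟ ♟ ♟│7
6│· · ♞ · · · · ·│6
5│· · · · · · · ·│5
4│· · · · · · · ·│4
3│· · · · · · · ♙│3
2│♙ ♙ ♙ ♙ ♙ ♙ ♙ ·│2
1│♖ ♘ ♗ ♕ ♔ ♗ ♘ ♖│1
  ─────────────────
  a b c d e f g h


b1, g1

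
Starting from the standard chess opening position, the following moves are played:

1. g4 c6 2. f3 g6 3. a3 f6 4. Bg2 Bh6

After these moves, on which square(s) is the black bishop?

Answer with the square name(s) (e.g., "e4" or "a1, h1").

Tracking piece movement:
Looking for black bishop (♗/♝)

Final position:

  a b c d e f g h
  ─────────────────
8│♜ ♞ ♝ ♛ ♚ · ♞ ♜│8
7│♟ ♟ · ♟ ♟ · · ♟│7
6│· · ♟ · · ♟ ♟ ♝│6
5│· · · · · · · ·│5
4│· · · · · · ♙ ·│4
3│♙ · · · · ♙ · ·│3
2│· ♙ ♙ ♙ ♙ · ♗ ♙│2
1│♖ ♘ ♗ ♕ ♔ · ♘ ♖│1
  ─────────────────
  a b c d e f g h


c8, h6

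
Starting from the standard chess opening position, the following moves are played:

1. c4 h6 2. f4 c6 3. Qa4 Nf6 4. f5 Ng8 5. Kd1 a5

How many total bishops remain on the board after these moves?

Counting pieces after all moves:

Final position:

  a b c d e f g h
  ─────────────────
8│♜ ♞ ♝ ♛ ♚ ♝ ♞ ♜│8
7│· ♟ · ♟ ♟ ♟ ♟ ·│7
6│· · ♟ · · · · ♟│6
5│♟ · · · · ♙ · ·│5
4│♕ · ♙ · · · · ·│4
3│· · · · · · · ·│3
2│♙ ♙ · ♙ ♙ · ♙ ♙│2
1│♖ ♘ ♗ ♔ · ♗ ♘ ♖│1
  ─────────────────
  a b c d e f g h


4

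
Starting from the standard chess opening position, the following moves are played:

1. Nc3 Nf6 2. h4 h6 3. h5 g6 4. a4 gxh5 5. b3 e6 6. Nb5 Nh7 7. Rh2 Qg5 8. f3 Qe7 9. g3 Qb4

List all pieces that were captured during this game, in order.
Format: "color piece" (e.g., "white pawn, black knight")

Tracking captures:
  gxh5: captured white pawn

white pawn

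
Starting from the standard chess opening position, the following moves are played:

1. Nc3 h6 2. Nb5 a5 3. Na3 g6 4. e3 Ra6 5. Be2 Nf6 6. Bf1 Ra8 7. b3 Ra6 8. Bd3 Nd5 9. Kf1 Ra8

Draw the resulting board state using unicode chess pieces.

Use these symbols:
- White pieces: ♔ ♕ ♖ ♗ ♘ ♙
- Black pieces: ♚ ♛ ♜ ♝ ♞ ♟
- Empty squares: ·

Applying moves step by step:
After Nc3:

♜ ♞ ♝ ♛ ♚ ♝ ♞ ♜
♟ ♟ ♟ ♟ ♟ ♟ ♟ ♟
· · · · · · · ·
· · · · · · · ·
· · · · · · · ·
· · ♘ · · · · ·
♙ ♙ ♙ ♙ ♙ ♙ ♙ ♙
♖ · ♗ ♕ ♔ ♗ ♘ ♖


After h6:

♜ ♞ ♝ ♛ ♚ ♝ ♞ ♜
♟ ♟ ♟ ♟ ♟ ♟ ♟ ·
· · · · · · · ♟
· · · · · · · ·
· · · · · · · ·
· · ♘ · · · · ·
♙ ♙ ♙ ♙ ♙ ♙ ♙ ♙
♖ · ♗ ♕ ♔ ♗ ♘ ♖


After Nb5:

♜ ♞ ♝ ♛ ♚ ♝ ♞ ♜
♟ ♟ ♟ ♟ ♟ ♟ ♟ ·
· · · · · · · ♟
· ♘ · · · · · ·
· · · · · · · ·
· · · · · · · ·
♙ ♙ ♙ ♙ ♙ ♙ ♙ ♙
♖ · ♗ ♕ ♔ ♗ ♘ ♖


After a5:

♜ ♞ ♝ ♛ ♚ ♝ ♞ ♜
· ♟ ♟ ♟ ♟ ♟ ♟ ·
· · · · · · · ♟
♟ ♘ · · · · · ·
· · · · · · · ·
· · · · · · · ·
♙ ♙ ♙ ♙ ♙ ♙ ♙ ♙
♖ · ♗ ♕ ♔ ♗ ♘ ♖


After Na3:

♜ ♞ ♝ ♛ ♚ ♝ ♞ ♜
· ♟ ♟ ♟ ♟ ♟ ♟ ·
· · · · · · · ♟
♟ · · · · · · ·
· · · · · · · ·
♘ · · · · · · ·
♙ ♙ ♙ ♙ ♙ ♙ ♙ ♙
♖ · ♗ ♕ ♔ ♗ ♘ ♖


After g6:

♜ ♞ ♝ ♛ ♚ ♝ ♞ ♜
· ♟ ♟ ♟ ♟ ♟ · ·
· · · · · · ♟ ♟
♟ · · · · · · ·
· · · · · · · ·
♘ · · · · · · ·
♙ ♙ ♙ ♙ ♙ ♙ ♙ ♙
♖ · ♗ ♕ ♔ ♗ ♘ ♖


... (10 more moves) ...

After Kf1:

· ♞ ♝ ♛ ♚ ♝ · ♜
· ♟ ♟ ♟ ♟ ♟ · ·
♜ · · · · · ♟ ♟
♟ · · ♞ · · · ·
· · · · · · · ·
♘ ♙ · ♗ ♙ · · ·
♙ · ♙ ♙ · ♙ ♙ ♙
♖ · ♗ ♕ · ♔ ♘ ♖


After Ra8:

♜ ♞ ♝ ♛ ♚ ♝ · ♜
· ♟ ♟ ♟ ♟ ♟ · ·
· · · · · · ♟ ♟
♟ · · ♞ · · · ·
· · · · · · · ·
♘ ♙ · ♗ ♙ · · ·
♙ · ♙ ♙ · ♙ ♙ ♙
♖ · ♗ ♕ · ♔ ♘ ♖



  a b c d e f g h
  ─────────────────
8│♜ ♞ ♝ ♛ ♚ ♝ · ♜│8
7│· ♟ ♟ ♟ ♟ ♟ · ·│7
6│· · · · · · ♟ ♟│6
5│♟ · · ♞ · · · ·│5
4│· · · · · · · ·│4
3│♘ ♙ · ♗ ♙ · · ·│3
2│♙ · ♙ ♙ · ♙ ♙ ♙│2
1│♖ · ♗ ♕ · ♔ ♘ ♖│1
  ─────────────────
  a b c d e f g h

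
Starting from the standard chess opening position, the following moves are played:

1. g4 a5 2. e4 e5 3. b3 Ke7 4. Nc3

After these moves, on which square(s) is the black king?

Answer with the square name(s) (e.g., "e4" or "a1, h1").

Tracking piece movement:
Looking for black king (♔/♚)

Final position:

  a b c d e f g h
  ─────────────────
8│♜ ♞ ♝ ♛ · ♝ ♞ ♜│8
7│· ♟ ♟ ♟ ♚ ♟ ♟ ♟│7
6│· · · · · · · ·│6
5│♟ · · · ♟ · · ·│5
4│· · · · ♙ · ♙ ·│4
3│· ♙ ♘ · · · · ·│3
2│♙ · ♙ ♙ · ♙ · ♙│2
1│♖ · ♗ ♕ ♔ ♗ ♘ ♖│1
  ─────────────────
  a b c d e f g h


e7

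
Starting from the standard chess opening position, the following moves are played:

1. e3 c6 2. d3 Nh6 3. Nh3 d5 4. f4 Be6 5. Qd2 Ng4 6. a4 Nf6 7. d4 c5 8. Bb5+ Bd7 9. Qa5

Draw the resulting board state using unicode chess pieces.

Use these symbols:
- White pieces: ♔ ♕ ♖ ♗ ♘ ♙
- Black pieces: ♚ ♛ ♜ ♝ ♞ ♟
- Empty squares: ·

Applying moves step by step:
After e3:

♜ ♞ ♝ ♛ ♚ ♝ ♞ ♜
♟ ♟ ♟ ♟ ♟ ♟ ♟ ♟
· · · · · · · ·
· · · · · · · ·
· · · · · · · ·
· · · · ♙ · · ·
♙ ♙ ♙ ♙ · ♙ ♙ ♙
♖ ♘ ♗ ♕ ♔ ♗ ♘ ♖


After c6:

♜ ♞ ♝ ♛ ♚ ♝ ♞ ♜
♟ ♟ · ♟ ♟ ♟ ♟ ♟
· · ♟ · · · · ·
· · · · · · · ·
· · · · · · · ·
· · · · ♙ · · ·
♙ ♙ ♙ ♙ · ♙ ♙ ♙
♖ ♘ ♗ ♕ ♔ ♗ ♘ ♖


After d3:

♜ ♞ ♝ ♛ ♚ ♝ ♞ ♜
♟ ♟ · ♟ ♟ ♟ ♟ ♟
· · ♟ · · · · ·
· · · · · · · ·
· · · · · · · ·
· · · ♙ ♙ · · ·
♙ ♙ ♙ · · ♙ ♙ ♙
♖ ♘ ♗ ♕ ♔ ♗ ♘ ♖


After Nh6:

♜ ♞ ♝ ♛ ♚ ♝ · ♜
♟ ♟ · ♟ ♟ ♟ ♟ ♟
· · ♟ · · · · ♞
· · · · · · · ·
· · · · · · · ·
· · · ♙ ♙ · · ·
♙ ♙ ♙ · · ♙ ♙ ♙
♖ ♘ ♗ ♕ ♔ ♗ ♘ ♖


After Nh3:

♜ ♞ ♝ ♛ ♚ ♝ · ♜
♟ ♟ · ♟ ♟ ♟ ♟ ♟
· · ♟ · · · · ♞
· · · · · · · ·
· · · · · · · ·
· · · ♙ ♙ · · ♘
♙ ♙ ♙ · · ♙ ♙ ♙
♖ ♘ ♗ ♕ ♔ ♗ · ♖


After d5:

♜ ♞ ♝ ♛ ♚ ♝ · ♜
♟ ♟ · · ♟ ♟ ♟ ♟
· · ♟ · · · · ♞
· · · ♟ · · · ·
· · · · · · · ·
· · · ♙ ♙ · · ♘
♙ ♙ ♙ · · ♙ ♙ ♙
♖ ♘ ♗ ♕ ♔ ♗ · ♖


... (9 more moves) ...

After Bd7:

♜ ♞ · ♛ ♚ ♝ · ♜
♟ ♟ · ♝ ♟ ♟ ♟ ♟
· · · · · ♞ · ·
· ♗ ♟ ♟ · · · ·
♙ · · ♙ · ♙ · ·
· · · · ♙ · · ♘
· ♙ ♙ ♕ · · ♙ ♙
♖ ♘ ♗ · ♔ · · ♖


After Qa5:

♜ ♞ · ♛ ♚ ♝ · ♜
♟ ♟ · ♝ ♟ ♟ ♟ ♟
· · · · · ♞ · ·
♕ ♗ ♟ ♟ · · · ·
♙ · · ♙ · ♙ · ·
· · · · ♙ · · ♘
· ♙ ♙ · · · ♙ ♙
♖ ♘ ♗ · ♔ · · ♖



  a b c d e f g h
  ─────────────────
8│♜ ♞ · ♛ ♚ ♝ · ♜│8
7│♟ ♟ · ♝ ♟ ♟ ♟ ♟│7
6│· · · · · ♞ · ·│6
5│♕ ♗ ♟ ♟ · · · ·│5
4│♙ · · ♙ · ♙ · ·│4
3│· · · · ♙ · · ♘│3
2│· ♙ ♙ · · · ♙ ♙│2
1│♖ ♘ ♗ · ♔ · · ♖│1
  ─────────────────
  a b c d e f g h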